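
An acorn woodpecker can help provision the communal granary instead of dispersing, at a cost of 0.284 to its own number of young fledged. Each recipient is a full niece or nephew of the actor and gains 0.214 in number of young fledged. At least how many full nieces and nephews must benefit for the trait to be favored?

r to a full niece or nephew = 1/4 (full aunt/uncle↔niece/nephew: two paths of length 3 through the shared grandparent pair: r = 2·(1/2)^3 = 1/4).
Hamilton's rule: n·r·B > C  ⇒  n > C/(r·B) = 0.284/(0.25·0.214) = 5.308.
The smallest integer exceeding 5.308 is 6.

6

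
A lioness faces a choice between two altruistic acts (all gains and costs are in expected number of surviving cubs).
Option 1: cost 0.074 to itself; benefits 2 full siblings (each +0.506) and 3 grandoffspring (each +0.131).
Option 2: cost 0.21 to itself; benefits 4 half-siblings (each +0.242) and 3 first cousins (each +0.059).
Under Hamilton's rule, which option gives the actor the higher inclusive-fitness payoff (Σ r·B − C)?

Option 1: r to a full sibling = 0.5.
Option 1: r to a grandoffspring = 0.25.
Option 1: Σ r·B − C = (2·0.5·0.506 + 3·0.25·0.131) − 0.074 = 0.53025.
Option 2: r to a half-sibling = 0.25.
Option 2: r to a first cousin = 0.125.
Option 2: Σ r·B − C = (4·0.25·0.242 + 3·0.125·0.059) − 0.21 = 0.054125.
Option 1 has the higher net inclusive-fitness payoff.

Option 1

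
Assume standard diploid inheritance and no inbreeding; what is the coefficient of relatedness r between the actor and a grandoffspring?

Each parent–offspring link contributes a factor of 1/2, and independent paths through distinct common ancestors add.
Two parent–offspring links: r = (1/2)^2 = 1/4.

0.25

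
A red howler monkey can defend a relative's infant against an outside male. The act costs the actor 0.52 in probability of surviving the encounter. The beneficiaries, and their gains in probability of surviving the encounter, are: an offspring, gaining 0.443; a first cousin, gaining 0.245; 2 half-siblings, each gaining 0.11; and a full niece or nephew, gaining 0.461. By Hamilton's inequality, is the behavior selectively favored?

Hamilton's rule: the trait is favored when the sum of r·B over every recipient exceeds the actor's cost C.
r to an offspring = 0.5 (one parent–offspring link: r = (1/2)^1 = 1/2).
r to a first cousin = 0.125 (first cousins share one grandparent pair — two paths of length 4: r = 2·(1/2)^4 = 1/8).
r to a half-sibling = 0.25 (half-sibs share one parent — one path of length 2: r = (1/2)^2 = 1/4).
r to a full niece or nephew = 1/4 (full aunt/uncle↔niece/nephew: two paths of length 3 through the shared grandparent pair: r = 2·(1/2)^3 = 1/4).
Summing one r·B term per recipient: 1·0.5·0.443 + 1·0.125·0.245 + 2·0.25·0.11 + 1·0.25·0.461 = 0.422375.
0.422375 < 0.52: the indirect benefit is less than the cost.

No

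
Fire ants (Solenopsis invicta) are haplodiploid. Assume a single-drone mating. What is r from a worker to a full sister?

0.75

Haplodiploid full sisters inherit their father's entire haploid genome identically (contributing 1/2) and on average half of their mother's contribution (1/2 · 1/2 = 1/4); r = 1/2 + 1/4 = 3/4.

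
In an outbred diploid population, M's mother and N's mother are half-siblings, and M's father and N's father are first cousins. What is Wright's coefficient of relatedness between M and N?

0.09375

With two independent routes of shared ancestry, r is the sum of the two contributions.
M and N are related in two ways: half first cousins through their mothers (r = 1/16) and second cousins through their fathers (r = 1/32).
r = 1/16 + 1/32 = 3/32 = 0.09375.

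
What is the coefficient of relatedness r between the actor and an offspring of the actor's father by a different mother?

0.25

Each parent–offspring link contributes a factor of 1/2, and independent paths through distinct common ancestors add.
Half-sibs share one parent — one path of length 2: r = (1/2)^2 = 1/4.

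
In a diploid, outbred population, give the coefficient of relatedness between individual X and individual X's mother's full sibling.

0.25

Each parent–offspring link contributes a factor of 1/2, and independent paths through distinct common ancestors add.
Full aunt/uncle↔niece/nephew: two paths of length 3 through the shared grandparent pair: r = 2·(1/2)^3 = 1/4.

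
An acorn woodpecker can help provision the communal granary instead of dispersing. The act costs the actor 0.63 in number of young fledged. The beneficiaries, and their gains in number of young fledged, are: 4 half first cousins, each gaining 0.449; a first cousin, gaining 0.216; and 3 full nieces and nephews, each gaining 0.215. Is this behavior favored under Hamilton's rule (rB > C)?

No

Hamilton's rule: the trait is favored when the sum of r·B over every recipient exceeds the actor's cost C.
r to a half first cousin = 1/16 (half first cousins share one grandparent — one path of length 4: r = (1/2)^4 = 1/16).
r to a first cousin = 1/8 (first cousins share one grandparent pair — two paths of length 4: r = 2·(1/2)^4 = 1/8).
r to a full niece or nephew = 0.25 (full aunt/uncle↔niece/nephew: two paths of length 3 through the shared grandparent pair: r = 2·(1/2)^3 = 1/4).
Summing one r·B term per recipient: 4·0.0625·0.449 + 1·0.125·0.216 + 3·0.25·0.215 = 0.3005.
0.3005 < 0.63: the indirect benefit is less than the cost.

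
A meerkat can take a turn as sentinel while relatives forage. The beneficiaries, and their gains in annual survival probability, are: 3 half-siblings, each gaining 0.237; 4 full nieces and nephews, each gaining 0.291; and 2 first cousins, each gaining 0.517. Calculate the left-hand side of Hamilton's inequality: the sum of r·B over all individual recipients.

r to a half-sibling = 0.25 (half-sibs share one parent — one path of length 2: r = (1/2)^2 = 1/4).
r to a full niece or nephew = 0.25 (full aunt/uncle↔niece/nephew: two paths of length 3 through the shared grandparent pair: r = 2·(1/2)^3 = 1/4).
r to a first cousin = 1/8 (first cousins share one grandparent pair — two paths of length 4: r = 2·(1/2)^4 = 1/8).
Summing one r·B term per recipient: 3·0.25·0.237 + 4·0.25·0.291 + 2·0.125·0.517 = 0.598.

0.598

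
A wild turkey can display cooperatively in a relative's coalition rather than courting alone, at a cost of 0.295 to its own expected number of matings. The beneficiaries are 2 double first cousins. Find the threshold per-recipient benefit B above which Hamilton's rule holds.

r to a double first cousin = 1/4 (double first cousins share both grandparent pairs — four paths of length 4: r = 4·(1/2)^4 = 1/4).
Hamilton's rule with n recipients of equal r: n·r·B > C, so B > C/(n·r) = 0.295/(2·0.25) = 0.59.

0.59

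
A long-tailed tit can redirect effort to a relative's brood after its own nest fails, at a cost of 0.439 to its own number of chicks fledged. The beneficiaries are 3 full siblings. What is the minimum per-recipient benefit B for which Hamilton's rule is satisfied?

r to a full sibling = 1/2 (full sibs share both parents — two paths of length 2: r = 2·(1/2)^2 = 1/2).
Hamilton's rule with n recipients of equal r: n·r·B > C, so B > C/(n·r) = 0.439/(3·0.5) = 0.2927.

0.2927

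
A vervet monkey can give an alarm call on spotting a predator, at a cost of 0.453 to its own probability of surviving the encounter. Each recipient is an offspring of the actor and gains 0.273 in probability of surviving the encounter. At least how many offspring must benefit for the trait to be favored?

r to an offspring = 1/2 (one parent–offspring link: r = (1/2)^1 = 1/2).
Hamilton's rule: n·r·B > C  ⇒  n > C/(r·B) = 0.453/(0.5·0.273) = 3.319.
The smallest integer exceeding 3.319 is 4.

4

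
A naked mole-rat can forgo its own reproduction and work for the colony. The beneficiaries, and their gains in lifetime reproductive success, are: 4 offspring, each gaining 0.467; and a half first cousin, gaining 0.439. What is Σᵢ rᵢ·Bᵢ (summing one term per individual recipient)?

r to an offspring = 1/2 (one parent–offspring link: r = (1/2)^1 = 1/2).
r to a half first cousin = 1/16 (half first cousins share one grandparent — one path of length 4: r = (1/2)^4 = 1/16).
Summing one r·B term per recipient: 4·0.5·0.467 + 1·0.0625·0.439 = 0.9614375.

0.9614375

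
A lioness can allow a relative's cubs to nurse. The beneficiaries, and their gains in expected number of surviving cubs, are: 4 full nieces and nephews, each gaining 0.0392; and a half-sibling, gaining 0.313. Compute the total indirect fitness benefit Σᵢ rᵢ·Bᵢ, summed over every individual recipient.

0.11745

r to a full niece or nephew = 1/4 (full aunt/uncle↔niece/nephew: two paths of length 3 through the shared grandparent pair: r = 2·(1/2)^3 = 1/4).
r to a half-sibling = 0.25 (half-sibs share one parent — one path of length 2: r = (1/2)^2 = 1/4).
Summing one r·B term per recipient: 4·0.25·0.0392 + 1·0.25·0.313 = 0.11745.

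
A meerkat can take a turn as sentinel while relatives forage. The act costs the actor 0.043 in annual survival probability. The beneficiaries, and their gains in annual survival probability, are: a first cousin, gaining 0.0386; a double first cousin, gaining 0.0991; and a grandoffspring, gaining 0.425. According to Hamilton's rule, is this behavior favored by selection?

Hamilton's rule: the trait is favored when the sum of r·B over every recipient exceeds the actor's cost C.
r to a first cousin = 0.125 (first cousins share one grandparent pair — two paths of length 4: r = 2·(1/2)^4 = 1/8).
r to a double first cousin = 1/4 (double first cousins share both grandparent pairs — four paths of length 4: r = 4·(1/2)^4 = 1/4).
r to a grandoffspring = 1/4 (two parent–offspring links: r = (1/2)^2 = 1/4).
Summing one r·B term per recipient: 1·0.125·0.0386 + 1·0.25·0.0991 + 1·0.25·0.425 = 0.13585.
0.13585 > 0.043: the indirect benefit exceeds the cost.

Yes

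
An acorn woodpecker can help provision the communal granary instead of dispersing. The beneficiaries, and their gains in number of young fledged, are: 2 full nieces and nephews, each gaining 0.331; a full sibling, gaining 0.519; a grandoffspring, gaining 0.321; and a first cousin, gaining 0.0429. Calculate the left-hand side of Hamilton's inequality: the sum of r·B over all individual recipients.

r to a full niece or nephew = 0.25 (full aunt/uncle↔niece/nephew: two paths of length 3 through the shared grandparent pair: r = 2·(1/2)^3 = 1/4).
r to a full sibling = 0.5 (full sibs share both parents — two paths of length 2: r = 2·(1/2)^2 = 1/2).
r to a grandoffspring = 1/4 (two parent–offspring links: r = (1/2)^2 = 1/4).
r to a first cousin = 1/8 (first cousins share one grandparent pair — two paths of length 4: r = 2·(1/2)^4 = 1/8).
Summing one r·B term per recipient: 2·0.25·0.331 + 1·0.5·0.519 + 1·0.25·0.321 + 1·0.125·0.0429 = 0.5106125.

0.5106125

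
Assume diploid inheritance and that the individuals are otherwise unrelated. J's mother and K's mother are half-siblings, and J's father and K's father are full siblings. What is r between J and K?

With two independent routes of shared ancestry, r is the sum of the two contributions.
J and K are related in two ways: half first cousins through their mothers (r = 1/16) and first cousins through their fathers (r = 1/8).
r = 1/16 + 1/8 = 3/16 = 0.1875.

0.1875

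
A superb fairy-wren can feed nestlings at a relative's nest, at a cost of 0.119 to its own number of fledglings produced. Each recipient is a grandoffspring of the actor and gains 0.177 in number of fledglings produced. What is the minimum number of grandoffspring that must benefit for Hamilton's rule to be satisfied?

r to a grandoffspring = 1/4 (two parent–offspring links: r = (1/2)^2 = 1/4).
Hamilton's rule: n·r·B > C  ⇒  n > C/(r·B) = 0.119/(0.25·0.177) = 2.689.
The smallest integer exceeding 2.689 is 3.

3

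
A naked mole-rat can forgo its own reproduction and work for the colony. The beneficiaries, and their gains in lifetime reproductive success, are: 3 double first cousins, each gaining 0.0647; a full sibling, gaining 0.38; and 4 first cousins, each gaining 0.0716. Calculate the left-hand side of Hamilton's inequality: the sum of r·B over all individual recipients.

0.274325

r to a double first cousin = 1/4 (double first cousins share both grandparent pairs — four paths of length 4: r = 4·(1/2)^4 = 1/4).
r to a full sibling = 1/2 (full sibs share both parents — two paths of length 2: r = 2·(1/2)^2 = 1/2).
r to a first cousin = 1/8 (first cousins share one grandparent pair — two paths of length 4: r = 2·(1/2)^4 = 1/8).
Summing one r·B term per recipient: 3·0.25·0.0647 + 1·0.5·0.38 + 4·0.125·0.0716 = 0.274325.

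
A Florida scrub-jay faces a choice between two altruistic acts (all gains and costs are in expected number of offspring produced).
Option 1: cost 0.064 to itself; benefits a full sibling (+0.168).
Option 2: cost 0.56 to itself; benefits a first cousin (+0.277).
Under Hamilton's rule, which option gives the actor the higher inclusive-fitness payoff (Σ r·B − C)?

Option 1: r to a full sibling = 0.5.
Option 1: Σ r·B − C = (1·0.5·0.168) − 0.064 = 0.02.
Option 2: r to a first cousin = 0.125.
Option 2: Σ r·B − C = (1·0.125·0.277) − 0.56 = -0.525375.
Option 1 has the higher net inclusive-fitness payoff.

Option 1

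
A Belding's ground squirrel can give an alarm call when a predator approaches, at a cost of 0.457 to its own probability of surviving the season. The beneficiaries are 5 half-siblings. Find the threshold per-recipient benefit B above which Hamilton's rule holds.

0.3656

r to a half-sibling = 1/4 (half-sibs share one parent — one path of length 2: r = (1/2)^2 = 1/4).
Hamilton's rule with n recipients of equal r: n·r·B > C, so B > C/(n·r) = 0.457/(5·0.25) = 0.3656.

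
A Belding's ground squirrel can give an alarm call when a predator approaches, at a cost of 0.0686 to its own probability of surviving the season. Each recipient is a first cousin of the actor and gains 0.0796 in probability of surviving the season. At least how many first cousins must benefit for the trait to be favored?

r to a first cousin = 1/8 (first cousins share one grandparent pair — two paths of length 4: r = 2·(1/2)^4 = 1/8).
Hamilton's rule: n·r·B > C  ⇒  n > C/(r·B) = 0.0686/(0.125·0.0796) = 6.894.
The smallest integer exceeding 6.894 is 7.

7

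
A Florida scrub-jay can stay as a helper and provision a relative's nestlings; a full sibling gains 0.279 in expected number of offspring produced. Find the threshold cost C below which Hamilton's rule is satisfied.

r to a full sibling = 1/2 (full sibs share both parents — two paths of length 2: r = 2·(1/2)^2 = 1/2).
Hamilton's rule: n·r·B > C, so the trait is favored while C < n·r·B = 1·0.5·0.279 = 0.1395.

0.1395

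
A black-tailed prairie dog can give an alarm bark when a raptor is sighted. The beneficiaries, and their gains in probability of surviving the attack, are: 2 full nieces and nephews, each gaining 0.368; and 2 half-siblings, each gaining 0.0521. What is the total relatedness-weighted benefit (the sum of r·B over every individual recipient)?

0.21005

r to a full niece or nephew = 0.25 (full aunt/uncle↔niece/nephew: two paths of length 3 through the shared grandparent pair: r = 2·(1/2)^3 = 1/4).
r to a half-sibling = 1/4 (half-sibs share one parent — one path of length 2: r = (1/2)^2 = 1/4).
Summing one r·B term per recipient: 2·0.25·0.368 + 2·0.25·0.0521 = 0.21005.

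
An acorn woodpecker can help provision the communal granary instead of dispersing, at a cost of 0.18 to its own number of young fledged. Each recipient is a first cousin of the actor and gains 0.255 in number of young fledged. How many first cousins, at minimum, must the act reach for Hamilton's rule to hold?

6

r to a first cousin = 1/8 (first cousins share one grandparent pair — two paths of length 4: r = 2·(1/2)^4 = 1/8).
Hamilton's rule: n·r·B > C  ⇒  n > C/(r·B) = 0.18/(0.125·0.255) = 5.647.
The smallest integer exceeding 5.647 is 6.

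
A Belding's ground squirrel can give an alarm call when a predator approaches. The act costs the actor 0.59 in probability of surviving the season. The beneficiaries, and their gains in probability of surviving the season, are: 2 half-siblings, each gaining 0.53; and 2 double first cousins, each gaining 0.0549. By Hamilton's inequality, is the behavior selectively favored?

No

Hamilton's rule: the trait is favored when the sum of r·B over every recipient exceeds the actor's cost C.
r to a half-sibling = 1/4 (half-sibs share one parent — one path of length 2: r = (1/2)^2 = 1/4).
r to a double first cousin = 0.25 (double first cousins share both grandparent pairs — four paths of length 4: r = 4·(1/2)^4 = 1/4).
Summing one r·B term per recipient: 2·0.25·0.53 + 2·0.25·0.0549 = 0.29245.
0.29245 < 0.59: the indirect benefit is less than the cost.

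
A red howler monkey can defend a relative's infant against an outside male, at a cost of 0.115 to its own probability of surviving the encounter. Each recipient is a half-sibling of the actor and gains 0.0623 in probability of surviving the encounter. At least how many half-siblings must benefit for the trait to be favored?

8

r to a half-sibling = 0.25 (half-sibs share one parent — one path of length 2: r = (1/2)^2 = 1/4).
Hamilton's rule: n·r·B > C  ⇒  n > C/(r·B) = 0.115/(0.25·0.0623) = 7.384.
The smallest integer exceeding 7.384 is 8.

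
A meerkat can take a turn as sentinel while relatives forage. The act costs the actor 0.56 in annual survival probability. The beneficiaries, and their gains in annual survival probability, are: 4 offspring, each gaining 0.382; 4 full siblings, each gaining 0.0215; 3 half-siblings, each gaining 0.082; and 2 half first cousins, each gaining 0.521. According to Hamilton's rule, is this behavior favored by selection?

Yes

Hamilton's rule: the trait is favored when the sum of r·B over every recipient exceeds the actor's cost C.
r to an offspring = 1/2 (one parent–offspring link: r = (1/2)^1 = 1/2).
r to a full sibling = 1/2 (full sibs share both parents — two paths of length 2: r = 2·(1/2)^2 = 1/2).
r to a half-sibling = 0.25 (half-sibs share one parent — one path of length 2: r = (1/2)^2 = 1/4).
r to a half first cousin = 1/16 (half first cousins share one grandparent — one path of length 4: r = (1/2)^4 = 1/16).
Summing one r·B term per recipient: 4·0.5·0.382 + 4·0.5·0.0215 + 3·0.25·0.082 + 2·0.0625·0.521 = 0.933625.
0.933625 > 0.56: the indirect benefit exceeds the cost.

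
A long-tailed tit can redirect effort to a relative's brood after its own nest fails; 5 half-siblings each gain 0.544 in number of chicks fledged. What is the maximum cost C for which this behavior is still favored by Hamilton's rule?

0.68

r to a half-sibling = 1/4 (half-sibs share one parent — one path of length 2: r = (1/2)^2 = 1/4).
Hamilton's rule: n·r·B > C, so the trait is favored while C < n·r·B = 5·0.25·0.544 = 0.68.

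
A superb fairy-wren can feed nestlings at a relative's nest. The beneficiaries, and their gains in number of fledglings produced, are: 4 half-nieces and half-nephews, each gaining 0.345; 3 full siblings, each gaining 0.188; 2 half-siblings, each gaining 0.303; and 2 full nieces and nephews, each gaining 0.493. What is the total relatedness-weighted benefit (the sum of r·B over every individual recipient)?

r to a half-niece or half-nephew = 1/8 (half-aunt/uncle↔niece/nephew: one path of length 3: r = (1/2)^3 = 1/8).
r to a full sibling = 1/2 (full sibs share both parents — two paths of length 2: r = 2·(1/2)^2 = 1/2).
r to a half-sibling = 1/4 (half-sibs share one parent — one path of length 2: r = (1/2)^2 = 1/4).
r to a full niece or nephew = 0.25 (full aunt/uncle↔niece/nephew: two paths of length 3 through the shared grandparent pair: r = 2·(1/2)^3 = 1/4).
Summing one r·B term per recipient: 4·0.125·0.345 + 3·0.5·0.188 + 2·0.25·0.303 + 2·0.25·0.493 = 0.8525.

0.8525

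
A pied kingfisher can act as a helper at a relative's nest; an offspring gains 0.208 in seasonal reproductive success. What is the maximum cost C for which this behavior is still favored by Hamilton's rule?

0.104

r to an offspring = 1/2 (one parent–offspring link: r = (1/2)^1 = 1/2).
Hamilton's rule: n·r·B > C, so the trait is favored while C < n·r·B = 1·0.5·0.208 = 0.104.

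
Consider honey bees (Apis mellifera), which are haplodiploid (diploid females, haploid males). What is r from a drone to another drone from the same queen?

0.5

Haploid brothers each carry a random half of the queen's diploid genome, so on average they share half: r = 1/2.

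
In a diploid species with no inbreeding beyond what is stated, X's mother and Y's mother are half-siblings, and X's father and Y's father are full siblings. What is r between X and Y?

Wright's path rule: contributions from independent ancestry routes add.
X and Y are related in two ways: half first cousins through their mothers (r = 1/16) and first cousins through their fathers (r = 1/8).
r = 1/16 + 1/8 = 3/16 = 0.1875.

0.1875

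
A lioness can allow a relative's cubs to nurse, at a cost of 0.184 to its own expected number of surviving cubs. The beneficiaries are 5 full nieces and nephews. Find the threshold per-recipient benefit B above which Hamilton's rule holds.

0.1472

r to a full niece or nephew = 0.25 (full aunt/uncle↔niece/nephew: two paths of length 3 through the shared grandparent pair: r = 2·(1/2)^3 = 1/4).
Hamilton's rule with n recipients of equal r: n·r·B > C, so B > C/(n·r) = 0.184/(5·0.25) = 0.1472.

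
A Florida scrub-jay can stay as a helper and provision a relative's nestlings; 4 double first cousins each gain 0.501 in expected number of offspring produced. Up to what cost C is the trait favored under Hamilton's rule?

0.501

r to a double first cousin = 1/4 (double first cousins share both grandparent pairs — four paths of length 4: r = 4·(1/2)^4 = 1/4).
Hamilton's rule: n·r·B > C, so the trait is favored while C < n·r·B = 4·0.25·0.501 = 0.501.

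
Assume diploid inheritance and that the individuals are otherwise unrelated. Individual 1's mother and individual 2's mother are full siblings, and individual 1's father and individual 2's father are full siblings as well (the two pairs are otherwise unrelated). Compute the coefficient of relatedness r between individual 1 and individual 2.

0.25

Wright's path rule: contributions from independent ancestry routes add.
Individual 1 and individual 2 are related in two ways: first cousins through their mothers (r = 1/8) and first cousins through their fathers (r = 1/8) — i.e. double first cousins.
r = 1/8 + 1/8 = 0.25.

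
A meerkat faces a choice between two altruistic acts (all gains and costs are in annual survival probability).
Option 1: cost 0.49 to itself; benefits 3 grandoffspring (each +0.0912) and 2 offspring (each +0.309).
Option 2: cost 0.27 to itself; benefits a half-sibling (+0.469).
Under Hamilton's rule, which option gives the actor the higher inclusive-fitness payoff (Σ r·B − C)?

Option 1

Option 1: r to a grandoffspring = 0.25.
Option 1: r to an offspring = 0.5.
Option 1: Σ r·B − C = (3·0.25·0.0912 + 2·0.5·0.309) − 0.49 = -0.1126.
Option 2: r to a half-sibling = 0.25.
Option 2: Σ r·B − C = (1·0.25·0.469) − 0.27 = -0.15275.
Option 1 has the higher net inclusive-fitness payoff.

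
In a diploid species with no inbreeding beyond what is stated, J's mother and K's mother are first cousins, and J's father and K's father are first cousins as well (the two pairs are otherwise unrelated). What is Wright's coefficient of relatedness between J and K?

0.0625

With two independent routes of shared ancestry, r is the sum of the two contributions.
J and K are related in two ways: second cousins through their mothers (r = 1/32) and second cousins through their fathers (r = 1/32).
r = 1/32 + 1/32 = 0.0625.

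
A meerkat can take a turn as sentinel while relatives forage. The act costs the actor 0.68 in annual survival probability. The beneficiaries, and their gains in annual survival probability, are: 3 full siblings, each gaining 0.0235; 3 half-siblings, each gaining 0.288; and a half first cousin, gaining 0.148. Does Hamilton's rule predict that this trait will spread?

No

Hamilton's rule: the trait is favored when the sum of r·B over every recipient exceeds the actor's cost C.
r to a full sibling = 0.5 (full sibs share both parents — two paths of length 2: r = 2·(1/2)^2 = 1/2).
r to a half-sibling = 1/4 (half-sibs share one parent — one path of length 2: r = (1/2)^2 = 1/4).
r to a half first cousin = 0.0625 (half first cousins share one grandparent — one path of length 4: r = (1/2)^4 = 1/16).
Summing one r·B term per recipient: 3·0.5·0.0235 + 3·0.25·0.288 + 1·0.0625·0.148 = 0.2605.
0.2605 < 0.68: the indirect benefit is less than the cost.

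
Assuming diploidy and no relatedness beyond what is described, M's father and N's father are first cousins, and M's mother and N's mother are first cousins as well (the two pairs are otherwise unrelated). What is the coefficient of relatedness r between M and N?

Relatedness sums over independent paths through distinct common ancestors.
M and N are related in two ways: second cousins through their fathers (r = 1/32) and second cousins through their mothers (r = 1/32).
r = 1/32 + 1/32 = 0.0625.

0.0625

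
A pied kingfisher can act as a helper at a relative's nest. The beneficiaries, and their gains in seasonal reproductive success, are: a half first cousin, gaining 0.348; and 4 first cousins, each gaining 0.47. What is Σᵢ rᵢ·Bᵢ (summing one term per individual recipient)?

0.25675

r to a half first cousin = 1/16 (half first cousins share one grandparent — one path of length 4: r = (1/2)^4 = 1/16).
r to a first cousin = 1/8 (first cousins share one grandparent pair — two paths of length 4: r = 2·(1/2)^4 = 1/8).
Summing one r·B term per recipient: 1·0.0625·0.348 + 4·0.125·0.47 = 0.25675.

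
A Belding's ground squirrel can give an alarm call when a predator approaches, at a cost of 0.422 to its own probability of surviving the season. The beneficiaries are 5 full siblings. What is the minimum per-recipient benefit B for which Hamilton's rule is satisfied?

0.1688

r to a full sibling = 1/2 (full sibs share both parents — two paths of length 2: r = 2·(1/2)^2 = 1/2).
Hamilton's rule with n recipients of equal r: n·r·B > C, so B > C/(n·r) = 0.422/(5·0.5) = 0.1688.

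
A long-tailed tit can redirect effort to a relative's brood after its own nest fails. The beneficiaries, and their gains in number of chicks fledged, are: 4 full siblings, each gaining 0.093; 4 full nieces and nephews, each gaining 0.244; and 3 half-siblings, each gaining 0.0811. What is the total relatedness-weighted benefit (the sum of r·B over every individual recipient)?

0.490825

r to a full sibling = 0.5 (full sibs share both parents — two paths of length 2: r = 2·(1/2)^2 = 1/2).
r to a full niece or nephew = 1/4 (full aunt/uncle↔niece/nephew: two paths of length 3 through the shared grandparent pair: r = 2·(1/2)^3 = 1/4).
r to a half-sibling = 0.25 (half-sibs share one parent — one path of length 2: r = (1/2)^2 = 1/4).
Summing one r·B term per recipient: 4·0.5·0.093 + 4·0.25·0.244 + 3·0.25·0.0811 = 0.490825.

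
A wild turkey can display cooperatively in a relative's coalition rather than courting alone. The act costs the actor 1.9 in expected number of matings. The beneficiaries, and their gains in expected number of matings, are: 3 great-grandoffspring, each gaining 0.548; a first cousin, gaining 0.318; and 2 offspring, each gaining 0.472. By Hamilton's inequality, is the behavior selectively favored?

Hamilton's rule: the trait is favored when the sum of r·B over every recipient exceeds the actor's cost C.
r to a great-grandoffspring = 1/8 (three parent–offspring links: r = (1/2)^3 = 1/8).
r to a first cousin = 1/8 (first cousins share one grandparent pair — two paths of length 4: r = 2·(1/2)^4 = 1/8).
r to an offspring = 0.5 (one parent–offspring link: r = (1/2)^1 = 1/2).
Summing one r·B term per recipient: 3·0.125·0.548 + 1·0.125·0.318 + 2·0.5·0.472 = 0.71725.
0.71725 < 1.9: the indirect benefit is less than the cost.

No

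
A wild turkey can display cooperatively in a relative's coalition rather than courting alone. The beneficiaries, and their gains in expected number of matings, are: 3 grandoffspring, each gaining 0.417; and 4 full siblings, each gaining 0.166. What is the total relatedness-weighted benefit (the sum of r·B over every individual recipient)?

r to a grandoffspring = 0.25 (two parent–offspring links: r = (1/2)^2 = 1/4).
r to a full sibling = 0.5 (full sibs share both parents — two paths of length 2: r = 2·(1/2)^2 = 1/2).
Summing one r·B term per recipient: 3·0.25·0.417 + 4·0.5·0.166 = 0.64475.

0.64475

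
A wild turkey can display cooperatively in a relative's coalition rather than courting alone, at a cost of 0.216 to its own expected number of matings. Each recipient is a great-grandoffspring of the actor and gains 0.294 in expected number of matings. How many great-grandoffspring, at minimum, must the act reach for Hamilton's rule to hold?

r to a great-grandoffspring = 1/8 (three parent–offspring links: r = (1/2)^3 = 1/8).
Hamilton's rule: n·r·B > C  ⇒  n > C/(r·B) = 0.216/(0.125·0.294) = 5.878.
The smallest integer exceeding 5.878 is 6.

6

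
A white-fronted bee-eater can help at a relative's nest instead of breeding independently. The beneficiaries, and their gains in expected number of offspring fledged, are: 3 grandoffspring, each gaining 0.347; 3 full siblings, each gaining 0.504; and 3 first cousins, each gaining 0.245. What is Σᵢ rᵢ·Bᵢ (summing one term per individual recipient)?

r to a grandoffspring = 1/4 (two parent–offspring links: r = (1/2)^2 = 1/4).
r to a full sibling = 1/2 (full sibs share both parents — two paths of length 2: r = 2·(1/2)^2 = 1/2).
r to a first cousin = 0.125 (first cousins share one grandparent pair — two paths of length 4: r = 2·(1/2)^4 = 1/8).
Summing one r·B term per recipient: 3·0.25·0.347 + 3·0.5·0.504 + 3·0.125·0.245 = 1.108125.

1.108125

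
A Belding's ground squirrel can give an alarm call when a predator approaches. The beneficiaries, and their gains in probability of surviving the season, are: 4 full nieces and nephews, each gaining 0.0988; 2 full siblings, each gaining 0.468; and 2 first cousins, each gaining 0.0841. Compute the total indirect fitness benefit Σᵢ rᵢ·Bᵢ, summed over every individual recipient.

0.587825

r to a full niece or nephew = 0.25 (full aunt/uncle↔niece/nephew: two paths of length 3 through the shared grandparent pair: r = 2·(1/2)^3 = 1/4).
r to a full sibling = 0.5 (full sibs share both parents — two paths of length 2: r = 2·(1/2)^2 = 1/2).
r to a first cousin = 0.125 (first cousins share one grandparent pair — two paths of length 4: r = 2·(1/2)^4 = 1/8).
Summing one r·B term per recipient: 4·0.25·0.0988 + 2·0.5·0.468 + 2·0.125·0.0841 = 0.587825.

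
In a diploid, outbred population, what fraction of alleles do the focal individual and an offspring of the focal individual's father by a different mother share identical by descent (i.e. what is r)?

Each parent–offspring link contributes a factor of 1/2, and independent paths through distinct common ancestors add.
Half-sibs share one parent — one path of length 2: r = (1/2)^2 = 1/4.

0.25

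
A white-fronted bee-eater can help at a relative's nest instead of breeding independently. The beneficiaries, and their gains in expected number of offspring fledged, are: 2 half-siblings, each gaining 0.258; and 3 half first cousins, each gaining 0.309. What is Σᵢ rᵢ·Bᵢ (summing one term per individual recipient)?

0.1869375

r to a half-sibling = 1/4 (half-sibs share one parent — one path of length 2: r = (1/2)^2 = 1/4).
r to a half first cousin = 0.0625 (half first cousins share one grandparent — one path of length 4: r = (1/2)^4 = 1/16).
Summing one r·B term per recipient: 2·0.25·0.258 + 3·0.0625·0.309 = 0.1869375.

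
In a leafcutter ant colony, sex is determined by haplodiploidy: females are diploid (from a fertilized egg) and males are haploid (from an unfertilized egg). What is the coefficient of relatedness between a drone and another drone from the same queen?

0.5

Haploid brothers each carry a random half of the queen's diploid genome, so on average they share half: r = 1/2.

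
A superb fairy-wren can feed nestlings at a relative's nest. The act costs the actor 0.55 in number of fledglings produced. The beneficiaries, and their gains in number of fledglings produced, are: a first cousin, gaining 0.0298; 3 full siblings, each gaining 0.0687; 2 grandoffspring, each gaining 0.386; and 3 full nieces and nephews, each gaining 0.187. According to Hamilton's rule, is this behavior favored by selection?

Hamilton's rule: the trait is favored when the sum of r·B over every recipient exceeds the actor's cost C.
r to a first cousin = 1/8 (first cousins share one grandparent pair — two paths of length 4: r = 2·(1/2)^4 = 1/8).
r to a full sibling = 1/2 (full sibs share both parents — two paths of length 2: r = 2·(1/2)^2 = 1/2).
r to a grandoffspring = 1/4 (two parent–offspring links: r = (1/2)^2 = 1/4).
r to a full niece or nephew = 1/4 (full aunt/uncle↔niece/nephew: two paths of length 3 through the shared grandparent pair: r = 2·(1/2)^3 = 1/4).
Summing one r·B term per recipient: 1·0.125·0.0298 + 3·0.5·0.0687 + 2·0.25·0.386 + 3·0.25·0.187 = 0.440025.
0.440025 < 0.55: the indirect benefit is less than the cost.

No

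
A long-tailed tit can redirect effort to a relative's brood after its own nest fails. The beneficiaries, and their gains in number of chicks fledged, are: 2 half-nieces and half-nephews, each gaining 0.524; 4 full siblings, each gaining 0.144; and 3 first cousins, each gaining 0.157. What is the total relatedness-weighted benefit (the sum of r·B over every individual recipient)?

r to a half-niece or half-nephew = 1/8 (half-aunt/uncle↔niece/nephew: one path of length 3: r = (1/2)^3 = 1/8).
r to a full sibling = 0.5 (full sibs share both parents — two paths of length 2: r = 2·(1/2)^2 = 1/2).
r to a first cousin = 1/8 (first cousins share one grandparent pair — two paths of length 4: r = 2·(1/2)^4 = 1/8).
Summing one r·B term per recipient: 2·0.125·0.524 + 4·0.5·0.144 + 3·0.125·0.157 = 0.477875.

0.477875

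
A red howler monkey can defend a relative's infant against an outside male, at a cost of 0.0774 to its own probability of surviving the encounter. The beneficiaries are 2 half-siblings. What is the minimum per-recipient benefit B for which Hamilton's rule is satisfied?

r to a half-sibling = 0.25 (half-sibs share one parent — one path of length 2: r = (1/2)^2 = 1/4).
Hamilton's rule with n recipients of equal r: n·r·B > C, so B > C/(n·r) = 0.0774/(2·0.25) = 0.1548.

0.1548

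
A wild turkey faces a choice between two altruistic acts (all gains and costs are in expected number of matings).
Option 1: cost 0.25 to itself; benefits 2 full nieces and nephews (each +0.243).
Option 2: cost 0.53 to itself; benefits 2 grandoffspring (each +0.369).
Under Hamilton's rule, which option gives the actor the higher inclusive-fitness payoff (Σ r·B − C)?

Option 1

Option 1: r to a full niece or nephew = 0.25.
Option 1: Σ r·B − C = (2·0.25·0.243) − 0.25 = -0.1285.
Option 2: r to a grandoffspring = 0.25.
Option 2: Σ r·B − C = (2·0.25·0.369) − 0.53 = -0.3455.
Option 1 has the higher net inclusive-fitness payoff.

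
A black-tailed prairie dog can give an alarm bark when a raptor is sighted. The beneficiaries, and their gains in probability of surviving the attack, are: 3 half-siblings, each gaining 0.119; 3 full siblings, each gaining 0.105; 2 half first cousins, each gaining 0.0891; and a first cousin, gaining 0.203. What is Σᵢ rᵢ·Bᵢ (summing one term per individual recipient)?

0.2832625

r to a half-sibling = 0.25 (half-sibs share one parent — one path of length 2: r = (1/2)^2 = 1/4).
r to a full sibling = 1/2 (full sibs share both parents — two paths of length 2: r = 2·(1/2)^2 = 1/2).
r to a half first cousin = 1/16 (half first cousins share one grandparent — one path of length 4: r = (1/2)^4 = 1/16).
r to a first cousin = 0.125 (first cousins share one grandparent pair — two paths of length 4: r = 2·(1/2)^4 = 1/8).
Summing one r·B term per recipient: 3·0.25·0.119 + 3·0.5·0.105 + 2·0.0625·0.0891 + 1·0.125·0.203 = 0.2832625.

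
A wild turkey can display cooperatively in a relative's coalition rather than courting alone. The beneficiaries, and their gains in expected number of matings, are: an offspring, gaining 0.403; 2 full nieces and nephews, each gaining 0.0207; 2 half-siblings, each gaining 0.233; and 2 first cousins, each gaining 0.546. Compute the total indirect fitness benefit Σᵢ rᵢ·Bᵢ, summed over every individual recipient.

0.46485

r to an offspring = 0.5 (one parent–offspring link: r = (1/2)^1 = 1/2).
r to a full niece or nephew = 0.25 (full aunt/uncle↔niece/nephew: two paths of length 3 through the shared grandparent pair: r = 2·(1/2)^3 = 1/4).
r to a half-sibling = 1/4 (half-sibs share one parent — one path of length 2: r = (1/2)^2 = 1/4).
r to a first cousin = 0.125 (first cousins share one grandparent pair — two paths of length 4: r = 2·(1/2)^4 = 1/8).
Summing one r·B term per recipient: 1·0.5·0.403 + 2·0.25·0.0207 + 2·0.25·0.233 + 2·0.125·0.546 = 0.46485.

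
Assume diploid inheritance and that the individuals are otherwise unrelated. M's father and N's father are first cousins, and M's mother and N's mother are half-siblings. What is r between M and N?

With two independent routes of shared ancestry, r is the sum of the two contributions.
M and N are related in two ways: second cousins through their fathers (r = 1/32) and half first cousins through their mothers (r = 1/16).
r = 1/32 + 1/16 = 0.09375.

0.09375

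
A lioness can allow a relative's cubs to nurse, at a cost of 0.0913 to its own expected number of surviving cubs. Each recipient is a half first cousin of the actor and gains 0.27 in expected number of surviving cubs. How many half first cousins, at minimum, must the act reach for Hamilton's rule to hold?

6

r to a half first cousin = 1/16 (half first cousins share one grandparent — one path of length 4: r = (1/2)^4 = 1/16).
Hamilton's rule: n·r·B > C  ⇒  n > C/(r·B) = 0.0913/(0.0625·0.27) = 5.41.
The smallest integer exceeding 5.41 is 6.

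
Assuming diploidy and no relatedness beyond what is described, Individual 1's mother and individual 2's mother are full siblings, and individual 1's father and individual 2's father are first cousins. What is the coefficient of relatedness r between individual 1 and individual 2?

Independent pedigree routes through distinct common ancestors add.
Individual 1 and individual 2 are related in two ways: first cousins through their mothers (r = 1/8) and second cousins through their fathers (r = 1/32).
r = 1/8 + 1/32 = 0.15625.

0.15625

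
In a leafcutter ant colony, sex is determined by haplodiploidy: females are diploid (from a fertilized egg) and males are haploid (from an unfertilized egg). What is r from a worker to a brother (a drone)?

0.25

Her haploid brother carries none of their father's genes and a random half of their mother's genome; that half matches the maternal half of her own genome with probability 1/2: r = 1/2 · 1/2 = 1/4.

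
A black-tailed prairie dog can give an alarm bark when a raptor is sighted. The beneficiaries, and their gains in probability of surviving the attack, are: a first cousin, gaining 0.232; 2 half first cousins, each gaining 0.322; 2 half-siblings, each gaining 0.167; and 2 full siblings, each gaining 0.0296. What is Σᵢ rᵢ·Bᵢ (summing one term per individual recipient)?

0.18235

r to a first cousin = 0.125 (first cousins share one grandparent pair — two paths of length 4: r = 2·(1/2)^4 = 1/8).
r to a half first cousin = 1/16 (half first cousins share one grandparent — one path of length 4: r = (1/2)^4 = 1/16).
r to a half-sibling = 0.25 (half-sibs share one parent — one path of length 2: r = (1/2)^2 = 1/4).
r to a full sibling = 1/2 (full sibs share both parents — two paths of length 2: r = 2·(1/2)^2 = 1/2).
Summing one r·B term per recipient: 1·0.125·0.232 + 2·0.0625·0.322 + 2·0.25·0.167 + 2·0.5·0.0296 = 0.18235.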